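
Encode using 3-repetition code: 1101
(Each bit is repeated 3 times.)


Each bit -> 3 copies

111111000111


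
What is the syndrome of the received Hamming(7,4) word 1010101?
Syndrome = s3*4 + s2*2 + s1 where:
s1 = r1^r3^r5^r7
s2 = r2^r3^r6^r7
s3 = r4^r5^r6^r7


s1=0, s2=0, s3=0

Syndrome = 0 (no error)


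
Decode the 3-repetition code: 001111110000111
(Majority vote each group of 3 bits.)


Groups: 001, 111, 110, 000, 111
Majority votes: 01101

01101


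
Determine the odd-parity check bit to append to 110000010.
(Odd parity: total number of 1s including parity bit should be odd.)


Number of 1s in data: 3
Parity bit: 0

0


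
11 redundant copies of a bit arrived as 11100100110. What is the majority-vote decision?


Ones: 6 out of 11
Threshold: 6

1 (6/11 voted 1)


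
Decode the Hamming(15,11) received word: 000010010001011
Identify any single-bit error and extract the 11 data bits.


Syndrome = 0: no error detected

Data: 01000001011 (no errors)


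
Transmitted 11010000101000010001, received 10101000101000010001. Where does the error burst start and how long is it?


XOR: 01111000000000000000

Burst at position 1, length 4


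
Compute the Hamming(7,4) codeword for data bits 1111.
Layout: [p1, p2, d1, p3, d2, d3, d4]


Parity bits: p1=1, p2=1, p3=1

1111111


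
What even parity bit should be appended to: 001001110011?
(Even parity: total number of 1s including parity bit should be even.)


Number of 1s in data: 6
Parity bit: 0

0


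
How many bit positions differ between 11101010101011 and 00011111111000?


XOR: 11110101010011
Count of 1s: 9

9


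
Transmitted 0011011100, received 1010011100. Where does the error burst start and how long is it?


XOR: 1001000000

Burst at position 0, length 4


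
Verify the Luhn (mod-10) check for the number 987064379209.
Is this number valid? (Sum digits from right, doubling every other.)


Luhn sum = 62
62 mod 10 = 2

Invalid (Luhn sum mod 10 = 2)


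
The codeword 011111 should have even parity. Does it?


Number of 1s: 5

No, parity error (5 ones)


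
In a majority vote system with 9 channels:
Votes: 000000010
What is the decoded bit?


Ones: 1 out of 9
Threshold: 5

0 (1/9 voted 1)


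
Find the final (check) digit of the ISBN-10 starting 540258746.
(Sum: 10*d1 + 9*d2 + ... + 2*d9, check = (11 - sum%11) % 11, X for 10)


Weighted sum: 222
222 mod 11 = 2

Check digit: 9


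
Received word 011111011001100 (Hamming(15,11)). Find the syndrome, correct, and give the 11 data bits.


Syndrome = 6: error at position 6

Data: 11001001100 (corrected bit 6)


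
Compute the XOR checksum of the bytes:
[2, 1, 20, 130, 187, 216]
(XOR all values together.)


XOR chain: 2 ^ 1 ^ 20 ^ 130 ^ 187 ^ 216 = 246

246


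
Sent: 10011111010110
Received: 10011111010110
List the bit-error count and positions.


XOR: 00000000000000

0 errors (received matches sent)


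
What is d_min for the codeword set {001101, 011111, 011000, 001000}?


Comparing all pairs, minimum distance: 1
Can detect 0 errors, correct 0 errors

1


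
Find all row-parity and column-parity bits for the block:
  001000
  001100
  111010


Row parities: 100
Column parities: 111110

Row P: 100, Col P: 111110, Corner: 1


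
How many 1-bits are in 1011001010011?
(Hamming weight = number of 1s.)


Counting 1s in 1011001010011

7


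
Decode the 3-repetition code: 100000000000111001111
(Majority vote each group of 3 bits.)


Groups: 100, 000, 000, 000, 111, 001, 111
Majority votes: 0000101

0000101


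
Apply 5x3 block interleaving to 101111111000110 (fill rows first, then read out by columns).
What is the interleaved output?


Matrix:
  101
  111
  111
  000
  110
Read columns: 111010110111100

111010110111100


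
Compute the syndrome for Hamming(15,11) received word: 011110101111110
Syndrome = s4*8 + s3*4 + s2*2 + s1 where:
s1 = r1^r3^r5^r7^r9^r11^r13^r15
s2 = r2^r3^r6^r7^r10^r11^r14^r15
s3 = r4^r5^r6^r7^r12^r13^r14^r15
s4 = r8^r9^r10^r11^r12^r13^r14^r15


s1=0, s2=0, s3=0, s4=0

Syndrome = 0 (no error)


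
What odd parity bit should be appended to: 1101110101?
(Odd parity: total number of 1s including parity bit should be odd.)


Number of 1s in data: 7
Parity bit: 0

0


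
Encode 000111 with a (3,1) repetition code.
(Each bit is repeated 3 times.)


Each bit -> 3 copies

000000000111111111


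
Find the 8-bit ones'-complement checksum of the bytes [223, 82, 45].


Sum = 350 mod 256 = 94
Complement = 161

161


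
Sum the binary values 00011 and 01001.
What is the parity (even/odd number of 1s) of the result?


00011 = 3
01001 = 9
Sum = 12 = 1100
1s count = 2

even parity (2 ones in 1100)


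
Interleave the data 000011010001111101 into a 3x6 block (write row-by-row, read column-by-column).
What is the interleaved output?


Matrix:
  000011
  010001
  111101
Read columns: 001011001001100111

001011001001100111


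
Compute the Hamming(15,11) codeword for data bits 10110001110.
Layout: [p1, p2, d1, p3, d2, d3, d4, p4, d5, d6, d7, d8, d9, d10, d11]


Parity bits: p1=1, p2=0, p3=1, p4=1

101101110001110


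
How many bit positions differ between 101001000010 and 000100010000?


XOR: 101101010010
Count of 1s: 6

6


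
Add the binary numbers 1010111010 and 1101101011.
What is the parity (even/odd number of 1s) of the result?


1010111010 = 698
1101101011 = 875
Sum = 1573 = 11000100101
1s count = 5

odd parity (5 ones in 11000100101)


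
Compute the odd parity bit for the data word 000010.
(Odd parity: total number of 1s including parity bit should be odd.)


Number of 1s in data: 1
Parity bit: 0

0


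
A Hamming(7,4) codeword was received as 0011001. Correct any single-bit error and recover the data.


Syndrome = 0: no error detected

Data: 1001 (no errors)


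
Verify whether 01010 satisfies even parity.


Number of 1s: 2

Yes, parity is correct (2 ones)


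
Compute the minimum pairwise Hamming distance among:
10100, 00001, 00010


Comparing all pairs, minimum distance: 2
Can detect 1 errors, correct 0 errors

2


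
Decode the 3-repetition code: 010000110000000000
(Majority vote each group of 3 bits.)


Groups: 010, 000, 110, 000, 000, 000
Majority votes: 001000

001000


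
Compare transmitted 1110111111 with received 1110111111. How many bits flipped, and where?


XOR: 0000000000

0 errors (received matches sent)


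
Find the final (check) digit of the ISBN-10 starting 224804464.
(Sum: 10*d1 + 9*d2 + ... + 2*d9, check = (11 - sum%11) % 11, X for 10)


Weighted sum: 188
188 mod 11 = 1

Check digit: X


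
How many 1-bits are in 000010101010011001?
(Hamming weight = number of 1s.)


Counting 1s in 000010101010011001

7


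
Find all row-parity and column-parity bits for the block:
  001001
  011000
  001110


Row parities: 001
Column parities: 011111

Row P: 001, Col P: 011111, Corner: 1


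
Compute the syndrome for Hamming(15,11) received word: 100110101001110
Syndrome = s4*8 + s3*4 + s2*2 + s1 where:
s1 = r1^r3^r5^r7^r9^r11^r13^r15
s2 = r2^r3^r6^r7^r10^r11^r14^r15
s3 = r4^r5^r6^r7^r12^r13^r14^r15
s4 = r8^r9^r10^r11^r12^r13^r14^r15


s1=1, s2=0, s3=0, s4=0

Syndrome = 1 (error at position 1)


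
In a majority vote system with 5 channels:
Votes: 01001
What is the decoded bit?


Ones: 2 out of 5
Threshold: 3

0 (2/5 voted 1)


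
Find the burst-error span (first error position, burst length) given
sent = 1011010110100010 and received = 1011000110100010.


XOR: 0000010000000000

Burst at position 5, length 1


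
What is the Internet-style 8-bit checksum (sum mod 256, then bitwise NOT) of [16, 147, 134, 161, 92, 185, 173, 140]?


Sum = 1048 mod 256 = 24
Complement = 231

231


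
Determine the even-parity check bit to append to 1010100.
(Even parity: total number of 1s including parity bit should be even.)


Number of 1s in data: 3
Parity bit: 1

1


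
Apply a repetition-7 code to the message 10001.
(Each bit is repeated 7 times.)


Each bit -> 7 copies

11111110000000000000000000001111111


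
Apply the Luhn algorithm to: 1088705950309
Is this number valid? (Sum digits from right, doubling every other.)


Luhn sum = 54
54 mod 10 = 4

Invalid (Luhn sum mod 10 = 4)


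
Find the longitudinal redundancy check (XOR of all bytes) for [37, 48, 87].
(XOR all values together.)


XOR chain: 37 ^ 48 ^ 87 = 66

66


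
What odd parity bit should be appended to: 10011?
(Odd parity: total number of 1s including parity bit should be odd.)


Number of 1s in data: 3
Parity bit: 0

0


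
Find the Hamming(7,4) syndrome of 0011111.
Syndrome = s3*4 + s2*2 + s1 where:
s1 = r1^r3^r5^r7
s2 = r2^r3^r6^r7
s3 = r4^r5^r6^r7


s1=1, s2=1, s3=0

Syndrome = 3 (error at position 3)


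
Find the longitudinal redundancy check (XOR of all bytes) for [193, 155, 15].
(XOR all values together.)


XOR chain: 193 ^ 155 ^ 15 = 85

85


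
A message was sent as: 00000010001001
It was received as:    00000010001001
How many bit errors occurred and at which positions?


XOR: 00000000000000

0 errors (received matches sent)


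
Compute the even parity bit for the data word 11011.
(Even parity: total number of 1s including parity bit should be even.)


Number of 1s in data: 4
Parity bit: 0

0


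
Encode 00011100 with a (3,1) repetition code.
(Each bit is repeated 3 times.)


Each bit -> 3 copies

000000000111111111000000


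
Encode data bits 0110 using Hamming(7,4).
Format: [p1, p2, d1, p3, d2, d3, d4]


Parity bits: p1=1, p2=1, p3=0

1100110


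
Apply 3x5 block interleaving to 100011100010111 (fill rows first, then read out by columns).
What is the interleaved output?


Matrix:
  10001
  11000
  10111
Read columns: 111010001001101

111010001001101


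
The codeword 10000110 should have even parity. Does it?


Number of 1s: 3

No, parity error (3 ones)


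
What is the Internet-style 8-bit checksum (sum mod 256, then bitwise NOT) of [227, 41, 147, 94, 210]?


Sum = 719 mod 256 = 207
Complement = 48

48


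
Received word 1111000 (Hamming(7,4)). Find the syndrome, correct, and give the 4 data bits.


Syndrome = 4: error at position 4

Data: 1000 (corrected bit 4)


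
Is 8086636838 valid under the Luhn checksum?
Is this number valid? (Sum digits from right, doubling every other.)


Luhn sum = 51
51 mod 10 = 1

Invalid (Luhn sum mod 10 = 1)


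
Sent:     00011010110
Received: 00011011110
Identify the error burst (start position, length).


XOR: 00000001000

Burst at position 7, length 1


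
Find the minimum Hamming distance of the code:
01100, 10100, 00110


Comparing all pairs, minimum distance: 2
Can detect 1 errors, correct 0 errors

2


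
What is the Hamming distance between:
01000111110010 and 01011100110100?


XOR: 00011011000110
Count of 1s: 6

6


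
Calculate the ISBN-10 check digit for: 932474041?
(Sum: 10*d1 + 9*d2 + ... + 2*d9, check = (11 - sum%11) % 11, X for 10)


Weighted sum: 237
237 mod 11 = 6

Check digit: 5


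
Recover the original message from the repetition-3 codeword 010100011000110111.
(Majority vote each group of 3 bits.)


Groups: 010, 100, 011, 000, 110, 111
Majority votes: 001011

001011


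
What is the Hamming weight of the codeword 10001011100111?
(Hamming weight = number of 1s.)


Counting 1s in 10001011100111

8


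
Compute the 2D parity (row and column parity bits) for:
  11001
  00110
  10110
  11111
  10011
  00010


Row parities: 101111
Column parities: 00111

Row P: 101111, Col P: 00111, Corner: 1


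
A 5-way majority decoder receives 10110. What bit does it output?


Ones: 3 out of 5
Threshold: 3

1 (3/5 voted 1)


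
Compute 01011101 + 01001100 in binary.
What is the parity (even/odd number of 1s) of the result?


01011101 = 93
01001100 = 76
Sum = 169 = 10101001
1s count = 4

even parity (4 ones in 10101001)


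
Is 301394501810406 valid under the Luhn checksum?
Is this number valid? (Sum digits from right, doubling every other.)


Luhn sum = 51
51 mod 10 = 1

Invalid (Luhn sum mod 10 = 1)


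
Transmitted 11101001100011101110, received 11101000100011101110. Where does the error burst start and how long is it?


XOR: 00000001000000000000

Burst at position 7, length 1


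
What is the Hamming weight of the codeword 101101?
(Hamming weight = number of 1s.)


Counting 1s in 101101

4


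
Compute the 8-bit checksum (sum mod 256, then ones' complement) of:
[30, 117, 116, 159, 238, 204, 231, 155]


Sum = 1250 mod 256 = 226
Complement = 29

29


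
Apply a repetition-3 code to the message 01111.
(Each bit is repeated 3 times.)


Each bit -> 3 copies

000111111111111


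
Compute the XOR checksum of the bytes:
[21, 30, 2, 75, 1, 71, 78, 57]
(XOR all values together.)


XOR chain: 21 ^ 30 ^ 2 ^ 75 ^ 1 ^ 71 ^ 78 ^ 57 = 115

115


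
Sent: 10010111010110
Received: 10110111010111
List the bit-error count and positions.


XOR: 00100000000001

2 error(s) at position(s): 2, 13


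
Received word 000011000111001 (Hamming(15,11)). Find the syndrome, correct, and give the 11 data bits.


Syndrome = 1: error at position 1

Data: 01100111001 (corrected bit 1)


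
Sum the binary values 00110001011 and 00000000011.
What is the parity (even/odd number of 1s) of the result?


00110001011 = 395
00000000011 = 3
Sum = 398 = 110001110
1s count = 5

odd parity (5 ones in 110001110)


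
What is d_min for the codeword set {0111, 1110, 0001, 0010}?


Comparing all pairs, minimum distance: 2
Can detect 1 errors, correct 0 errors

2


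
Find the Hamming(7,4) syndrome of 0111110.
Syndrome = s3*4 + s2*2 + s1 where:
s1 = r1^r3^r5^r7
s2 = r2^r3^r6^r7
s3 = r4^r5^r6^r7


s1=0, s2=1, s3=1

Syndrome = 6 (error at position 6)


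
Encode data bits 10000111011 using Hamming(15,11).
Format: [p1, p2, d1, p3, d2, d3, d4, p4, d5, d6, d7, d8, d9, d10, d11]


Parity bits: p1=1, p2=1, p3=1, p4=1

111100010111011


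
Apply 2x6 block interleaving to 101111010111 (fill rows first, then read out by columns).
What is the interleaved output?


Matrix:
  101111
  010111
Read columns: 100110111111

100110111111


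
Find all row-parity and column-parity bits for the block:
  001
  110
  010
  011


Row parities: 1010
Column parities: 110

Row P: 1010, Col P: 110, Corner: 0


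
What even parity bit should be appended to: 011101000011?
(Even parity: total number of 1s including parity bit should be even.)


Number of 1s in data: 6
Parity bit: 0

0


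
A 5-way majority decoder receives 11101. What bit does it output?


Ones: 4 out of 5
Threshold: 3

1 (4/5 voted 1)


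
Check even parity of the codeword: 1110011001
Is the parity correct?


Number of 1s: 6

Yes, parity is correct (6 ones)


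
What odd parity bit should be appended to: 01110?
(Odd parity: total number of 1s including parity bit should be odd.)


Number of 1s in data: 3
Parity bit: 0

0


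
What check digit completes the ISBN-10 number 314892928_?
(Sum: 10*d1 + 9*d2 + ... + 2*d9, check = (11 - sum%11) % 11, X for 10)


Weighted sum: 249
249 mod 11 = 7

Check digit: 4


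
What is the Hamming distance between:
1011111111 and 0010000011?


XOR: 1001111100
Count of 1s: 6

6


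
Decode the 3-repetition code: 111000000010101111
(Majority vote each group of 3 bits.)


Groups: 111, 000, 000, 010, 101, 111
Majority votes: 100011

100011


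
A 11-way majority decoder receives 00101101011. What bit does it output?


Ones: 6 out of 11
Threshold: 6

1 (6/11 voted 1)


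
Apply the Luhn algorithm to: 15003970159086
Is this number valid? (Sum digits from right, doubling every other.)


Luhn sum = 56
56 mod 10 = 6

Invalid (Luhn sum mod 10 = 6)


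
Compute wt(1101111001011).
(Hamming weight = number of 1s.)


Counting 1s in 1101111001011

9


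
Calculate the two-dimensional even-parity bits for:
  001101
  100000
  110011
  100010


Row parities: 1100
Column parities: 111100

Row P: 1100, Col P: 111100, Corner: 0


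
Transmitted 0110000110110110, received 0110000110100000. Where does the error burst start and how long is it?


XOR: 0000000000010110

Burst at position 11, length 4


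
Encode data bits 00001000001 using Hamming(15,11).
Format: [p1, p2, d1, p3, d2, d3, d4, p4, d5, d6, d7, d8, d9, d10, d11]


Parity bits: p1=0, p2=1, p3=1, p4=0

010100001000001


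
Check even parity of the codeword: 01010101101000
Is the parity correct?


Number of 1s: 6

Yes, parity is correct (6 ones)


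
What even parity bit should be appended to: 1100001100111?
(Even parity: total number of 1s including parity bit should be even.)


Number of 1s in data: 7
Parity bit: 1

1


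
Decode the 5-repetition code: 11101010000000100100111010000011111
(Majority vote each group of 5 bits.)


Groups: 11101, 01000, 00001, 00100, 11101, 00000, 11111
Majority votes: 1000101

1000101


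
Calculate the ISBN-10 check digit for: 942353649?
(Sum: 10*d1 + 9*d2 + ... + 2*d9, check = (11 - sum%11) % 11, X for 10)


Weighted sum: 262
262 mod 11 = 9

Check digit: 2


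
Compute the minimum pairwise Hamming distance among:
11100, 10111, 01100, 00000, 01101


Comparing all pairs, minimum distance: 1
Can detect 0 errors, correct 0 errors

1


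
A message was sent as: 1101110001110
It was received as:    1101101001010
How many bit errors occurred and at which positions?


XOR: 0000011000100

3 error(s) at position(s): 5, 6, 10


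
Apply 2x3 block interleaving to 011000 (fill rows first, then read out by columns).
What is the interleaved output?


Matrix:
  011
  000
Read columns: 001010

001010


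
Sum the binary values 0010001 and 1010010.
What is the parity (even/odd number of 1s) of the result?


0010001 = 17
1010010 = 82
Sum = 99 = 1100011
1s count = 4

even parity (4 ones in 1100011)


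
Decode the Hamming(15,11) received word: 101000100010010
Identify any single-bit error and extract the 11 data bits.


Syndrome = 0: no error detected

Data: 10010010010 (no errors)


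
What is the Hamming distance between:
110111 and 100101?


XOR: 010010
Count of 1s: 2

2


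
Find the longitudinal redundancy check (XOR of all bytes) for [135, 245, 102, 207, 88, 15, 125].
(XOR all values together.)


XOR chain: 135 ^ 245 ^ 102 ^ 207 ^ 88 ^ 15 ^ 125 = 241

241


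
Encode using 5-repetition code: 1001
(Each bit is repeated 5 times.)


Each bit -> 5 copies

11111000000000011111


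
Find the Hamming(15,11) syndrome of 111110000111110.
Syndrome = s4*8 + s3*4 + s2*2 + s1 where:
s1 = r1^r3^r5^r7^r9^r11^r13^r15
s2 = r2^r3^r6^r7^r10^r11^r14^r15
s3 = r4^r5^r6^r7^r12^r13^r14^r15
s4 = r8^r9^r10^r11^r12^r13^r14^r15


s1=1, s2=1, s3=1, s4=1

Syndrome = 15 (error at position 15)


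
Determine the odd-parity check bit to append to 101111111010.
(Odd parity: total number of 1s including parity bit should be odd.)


Number of 1s in data: 9
Parity bit: 0

0


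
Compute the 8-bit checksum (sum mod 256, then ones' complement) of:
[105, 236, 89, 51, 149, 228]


Sum = 858 mod 256 = 90
Complement = 165

165


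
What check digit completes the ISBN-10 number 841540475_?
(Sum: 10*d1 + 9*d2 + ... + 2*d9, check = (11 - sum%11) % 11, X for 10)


Weighted sum: 230
230 mod 11 = 10

Check digit: 1


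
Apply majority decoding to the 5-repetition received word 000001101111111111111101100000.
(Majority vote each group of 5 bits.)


Groups: 00000, 11011, 11111, 11111, 11011, 00000
Majority votes: 011110

011110


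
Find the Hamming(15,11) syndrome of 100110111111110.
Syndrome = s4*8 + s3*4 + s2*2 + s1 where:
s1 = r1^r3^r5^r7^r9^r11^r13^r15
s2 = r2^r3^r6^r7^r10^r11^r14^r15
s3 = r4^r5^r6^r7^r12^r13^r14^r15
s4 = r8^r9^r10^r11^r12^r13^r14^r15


s1=0, s2=0, s3=0, s4=1

Syndrome = 8 (error at position 8)


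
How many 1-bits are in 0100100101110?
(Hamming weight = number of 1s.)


Counting 1s in 0100100101110

6


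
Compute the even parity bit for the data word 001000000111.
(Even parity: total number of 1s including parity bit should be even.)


Number of 1s in data: 4
Parity bit: 0

0


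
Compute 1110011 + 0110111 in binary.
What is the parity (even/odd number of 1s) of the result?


1110011 = 115
0110111 = 55
Sum = 170 = 10101010
1s count = 4

even parity (4 ones in 10101010)


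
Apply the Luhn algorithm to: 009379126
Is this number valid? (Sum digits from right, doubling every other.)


Luhn sum = 42
42 mod 10 = 2

Invalid (Luhn sum mod 10 = 2)


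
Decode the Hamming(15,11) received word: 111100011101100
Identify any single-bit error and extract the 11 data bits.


Syndrome = 14: error at position 14

Data: 10001101110 (corrected bit 14)


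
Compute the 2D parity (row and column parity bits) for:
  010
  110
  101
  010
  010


Row parities: 10011
Column parities: 001

Row P: 10011, Col P: 001, Corner: 1


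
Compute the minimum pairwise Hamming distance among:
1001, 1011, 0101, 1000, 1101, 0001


Comparing all pairs, minimum distance: 1
Can detect 0 errors, correct 0 errors

1


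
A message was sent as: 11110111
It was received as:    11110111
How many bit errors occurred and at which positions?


XOR: 00000000

0 errors (received matches sent)


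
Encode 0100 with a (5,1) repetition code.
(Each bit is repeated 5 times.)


Each bit -> 5 copies

00000111110000000000


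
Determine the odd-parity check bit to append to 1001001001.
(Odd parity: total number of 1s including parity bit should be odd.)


Number of 1s in data: 4
Parity bit: 1

1


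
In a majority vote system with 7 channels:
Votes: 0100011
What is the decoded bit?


Ones: 3 out of 7
Threshold: 4

0 (3/7 voted 1)


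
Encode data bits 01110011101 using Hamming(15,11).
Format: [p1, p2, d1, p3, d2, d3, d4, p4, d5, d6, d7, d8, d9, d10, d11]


Parity bits: p1=1, p2=0, p3=0, p4=0

100011100011101


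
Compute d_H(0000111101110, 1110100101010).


XOR: 1110011000100
Count of 1s: 6

6


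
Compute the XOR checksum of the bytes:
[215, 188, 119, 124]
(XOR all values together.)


XOR chain: 215 ^ 188 ^ 119 ^ 124 = 96

96


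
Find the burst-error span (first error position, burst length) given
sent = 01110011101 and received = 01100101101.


XOR: 00010110000

Burst at position 3, length 4


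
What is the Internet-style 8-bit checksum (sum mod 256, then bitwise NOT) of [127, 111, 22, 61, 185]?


Sum = 506 mod 256 = 250
Complement = 5

5


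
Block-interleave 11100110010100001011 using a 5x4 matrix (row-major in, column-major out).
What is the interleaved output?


Matrix:
  1110
  0110
  0101
  0000
  1011
Read columns: 10001111001100100101

10001111001100100101


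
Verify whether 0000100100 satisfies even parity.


Number of 1s: 2

Yes, parity is correct (2 ones)


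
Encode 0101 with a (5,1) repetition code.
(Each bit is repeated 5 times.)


Each bit -> 5 copies

00000111110000011111


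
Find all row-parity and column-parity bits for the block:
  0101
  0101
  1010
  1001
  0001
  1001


Row parities: 000010
Column parities: 1011

Row P: 000010, Col P: 1011, Corner: 1


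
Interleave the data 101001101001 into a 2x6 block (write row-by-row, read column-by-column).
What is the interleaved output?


Matrix:
  101001
  101001
Read columns: 110011000011

110011000011


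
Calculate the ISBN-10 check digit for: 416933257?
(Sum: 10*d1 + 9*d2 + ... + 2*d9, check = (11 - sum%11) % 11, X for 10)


Weighted sum: 230
230 mod 11 = 10

Check digit: 1


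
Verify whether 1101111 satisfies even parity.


Number of 1s: 6

Yes, parity is correct (6 ones)


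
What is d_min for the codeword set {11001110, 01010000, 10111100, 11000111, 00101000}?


Comparing all pairs, minimum distance: 2
Can detect 1 errors, correct 0 errors

2


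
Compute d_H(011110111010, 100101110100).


XOR: 111011001110
Count of 1s: 8

8


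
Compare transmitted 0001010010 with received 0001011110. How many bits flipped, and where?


XOR: 0000001100

2 error(s) at position(s): 6, 7


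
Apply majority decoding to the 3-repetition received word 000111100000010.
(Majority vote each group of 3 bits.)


Groups: 000, 111, 100, 000, 010
Majority votes: 01000

01000


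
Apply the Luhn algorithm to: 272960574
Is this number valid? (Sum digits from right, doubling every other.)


Luhn sum = 38
38 mod 10 = 8

Invalid (Luhn sum mod 10 = 8)


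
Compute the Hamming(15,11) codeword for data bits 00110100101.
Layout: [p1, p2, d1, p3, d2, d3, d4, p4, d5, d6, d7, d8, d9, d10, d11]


Parity bits: p1=1, p2=0, p3=0, p4=1

100001110100101


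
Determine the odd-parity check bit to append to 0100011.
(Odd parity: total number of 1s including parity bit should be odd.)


Number of 1s in data: 3
Parity bit: 0

0


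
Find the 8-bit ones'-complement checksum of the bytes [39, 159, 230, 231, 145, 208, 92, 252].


Sum = 1356 mod 256 = 76
Complement = 179

179


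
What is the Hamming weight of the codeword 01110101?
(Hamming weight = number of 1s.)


Counting 1s in 01110101

5


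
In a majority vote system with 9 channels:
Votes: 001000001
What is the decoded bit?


Ones: 2 out of 9
Threshold: 5

0 (2/9 voted 1)


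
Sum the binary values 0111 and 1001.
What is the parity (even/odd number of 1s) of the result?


0111 = 7
1001 = 9
Sum = 16 = 10000
1s count = 1

odd parity (1 ones in 10000)


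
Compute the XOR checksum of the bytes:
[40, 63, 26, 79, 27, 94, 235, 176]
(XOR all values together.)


XOR chain: 40 ^ 63 ^ 26 ^ 79 ^ 27 ^ 94 ^ 235 ^ 176 = 92

92


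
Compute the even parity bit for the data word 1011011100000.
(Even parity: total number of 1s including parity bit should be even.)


Number of 1s in data: 6
Parity bit: 0

0


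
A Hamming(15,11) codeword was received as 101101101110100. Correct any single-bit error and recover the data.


Syndrome = 2: error at position 2

Data: 10111110100 (corrected bit 2)


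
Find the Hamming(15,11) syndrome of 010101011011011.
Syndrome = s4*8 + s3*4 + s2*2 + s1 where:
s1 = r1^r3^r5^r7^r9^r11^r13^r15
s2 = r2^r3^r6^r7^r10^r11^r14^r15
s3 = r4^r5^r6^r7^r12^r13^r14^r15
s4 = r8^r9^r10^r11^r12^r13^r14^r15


s1=1, s2=1, s3=1, s4=0

Syndrome = 7 (error at position 7)


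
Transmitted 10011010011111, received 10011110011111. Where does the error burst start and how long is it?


XOR: 00000100000000

Burst at position 5, length 1


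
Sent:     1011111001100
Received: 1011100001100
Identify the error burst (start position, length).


XOR: 0000011000000

Burst at position 5, length 2


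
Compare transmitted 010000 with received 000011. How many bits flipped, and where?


XOR: 010011

3 error(s) at position(s): 1, 4, 5


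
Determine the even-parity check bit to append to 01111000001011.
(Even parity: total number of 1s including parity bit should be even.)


Number of 1s in data: 7
Parity bit: 1

1


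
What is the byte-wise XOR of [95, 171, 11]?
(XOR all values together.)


XOR chain: 95 ^ 171 ^ 11 = 255

255


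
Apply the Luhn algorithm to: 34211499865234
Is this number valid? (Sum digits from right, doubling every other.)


Luhn sum = 65
65 mod 10 = 5

Invalid (Luhn sum mod 10 = 5)


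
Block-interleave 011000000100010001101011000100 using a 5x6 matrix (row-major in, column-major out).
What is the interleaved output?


Matrix:
  011000
  000100
  010001
  101011
  000100
Read columns: 000101010010010010010001000110

000101010010010010010001000110


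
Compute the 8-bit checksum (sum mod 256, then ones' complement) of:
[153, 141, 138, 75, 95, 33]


Sum = 635 mod 256 = 123
Complement = 132

132


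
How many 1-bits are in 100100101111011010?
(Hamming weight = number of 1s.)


Counting 1s in 100100101111011010

10


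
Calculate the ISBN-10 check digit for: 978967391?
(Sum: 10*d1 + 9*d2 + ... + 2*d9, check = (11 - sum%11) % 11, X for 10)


Weighted sum: 392
392 mod 11 = 7

Check digit: 4


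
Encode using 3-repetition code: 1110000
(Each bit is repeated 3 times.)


Each bit -> 3 copies

111111111000000000000


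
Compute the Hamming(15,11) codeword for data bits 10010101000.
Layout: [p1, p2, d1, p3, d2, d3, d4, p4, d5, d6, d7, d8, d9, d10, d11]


Parity bits: p1=0, p2=1, p3=0, p4=0

011000100101000


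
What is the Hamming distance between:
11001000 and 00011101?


XOR: 11010101
Count of 1s: 5

5


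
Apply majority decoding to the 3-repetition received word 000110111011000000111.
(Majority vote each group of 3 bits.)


Groups: 000, 110, 111, 011, 000, 000, 111
Majority votes: 0111001

0111001


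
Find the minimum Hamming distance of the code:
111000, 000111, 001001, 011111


Comparing all pairs, minimum distance: 2
Can detect 1 errors, correct 0 errors

2


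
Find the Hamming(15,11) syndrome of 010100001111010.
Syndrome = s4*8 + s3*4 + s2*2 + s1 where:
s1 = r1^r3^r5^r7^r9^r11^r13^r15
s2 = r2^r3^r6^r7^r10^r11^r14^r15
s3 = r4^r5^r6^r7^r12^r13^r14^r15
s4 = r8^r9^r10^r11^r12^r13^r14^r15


s1=0, s2=0, s3=1, s4=1

Syndrome = 12 (error at position 12)


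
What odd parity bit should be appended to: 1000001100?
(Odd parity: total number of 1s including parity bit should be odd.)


Number of 1s in data: 3
Parity bit: 0

0


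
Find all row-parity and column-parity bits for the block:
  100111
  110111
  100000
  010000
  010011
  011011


Row parities: 011110
Column parities: 101000

Row P: 011110, Col P: 101000, Corner: 0


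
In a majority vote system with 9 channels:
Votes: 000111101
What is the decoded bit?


Ones: 5 out of 9
Threshold: 5

1 (5/9 voted 1)


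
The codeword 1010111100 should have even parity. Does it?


Number of 1s: 6

Yes, parity is correct (6 ones)


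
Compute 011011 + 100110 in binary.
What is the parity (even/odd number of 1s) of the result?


011011 = 27
100110 = 38
Sum = 65 = 1000001
1s count = 2

even parity (2 ones in 1000001)


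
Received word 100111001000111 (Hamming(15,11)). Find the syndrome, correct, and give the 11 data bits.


Syndrome = 3: error at position 3

Data: 11101000111 (corrected bit 3)


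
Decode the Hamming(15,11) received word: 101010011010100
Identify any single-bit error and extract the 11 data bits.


Syndrome = 0: no error detected

Data: 11001010100 (no errors)


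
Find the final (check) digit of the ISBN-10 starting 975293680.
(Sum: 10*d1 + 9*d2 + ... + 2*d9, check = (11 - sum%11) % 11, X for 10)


Weighted sum: 324
324 mod 11 = 5

Check digit: 6


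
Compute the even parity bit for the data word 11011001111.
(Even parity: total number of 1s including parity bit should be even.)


Number of 1s in data: 8
Parity bit: 0

0


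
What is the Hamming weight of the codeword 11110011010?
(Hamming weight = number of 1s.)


Counting 1s in 11110011010

7


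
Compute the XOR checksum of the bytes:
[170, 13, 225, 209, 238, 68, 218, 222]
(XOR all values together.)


XOR chain: 170 ^ 13 ^ 225 ^ 209 ^ 238 ^ 68 ^ 218 ^ 222 = 57

57


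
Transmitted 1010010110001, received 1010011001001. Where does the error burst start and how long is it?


XOR: 0000001111000

Burst at position 6, length 4


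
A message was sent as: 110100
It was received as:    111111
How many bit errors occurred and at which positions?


XOR: 001011

3 error(s) at position(s): 2, 4, 5


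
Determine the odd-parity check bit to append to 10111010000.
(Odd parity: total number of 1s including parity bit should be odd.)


Number of 1s in data: 5
Parity bit: 0

0


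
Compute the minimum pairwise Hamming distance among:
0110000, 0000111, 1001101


Comparing all pairs, minimum distance: 3
Can detect 2 errors, correct 1 errors

3


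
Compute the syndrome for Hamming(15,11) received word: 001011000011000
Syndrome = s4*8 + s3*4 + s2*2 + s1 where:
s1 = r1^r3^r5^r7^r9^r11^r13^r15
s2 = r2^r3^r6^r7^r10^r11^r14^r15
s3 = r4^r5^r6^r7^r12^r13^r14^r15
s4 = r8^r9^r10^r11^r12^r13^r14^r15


s1=1, s2=1, s3=1, s4=0

Syndrome = 7 (error at position 7)


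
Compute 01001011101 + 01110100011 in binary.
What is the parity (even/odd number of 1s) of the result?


01001011101 = 605
01110100011 = 931
Sum = 1536 = 11000000000
1s count = 2

even parity (2 ones in 11000000000)


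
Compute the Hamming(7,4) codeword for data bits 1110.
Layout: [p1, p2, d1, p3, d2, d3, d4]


Parity bits: p1=0, p2=0, p3=0

0010110


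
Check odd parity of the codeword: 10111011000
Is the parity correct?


Number of 1s: 6

No, parity error (6 ones)


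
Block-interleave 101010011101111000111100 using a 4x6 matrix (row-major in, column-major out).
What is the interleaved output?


Matrix:
  101010
  011101
  111000
  111100
Read columns: 101101111111010110000100

101101111111010110000100


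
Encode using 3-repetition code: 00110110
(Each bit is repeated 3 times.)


Each bit -> 3 copies

000000111111000111111000


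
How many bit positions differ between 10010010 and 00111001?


XOR: 10101011
Count of 1s: 5

5


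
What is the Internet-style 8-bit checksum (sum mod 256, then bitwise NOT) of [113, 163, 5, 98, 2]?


Sum = 381 mod 256 = 125
Complement = 130

130


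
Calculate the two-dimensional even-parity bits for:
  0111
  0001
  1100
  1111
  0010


Row parities: 11001
Column parities: 0111

Row P: 11001, Col P: 0111, Corner: 1


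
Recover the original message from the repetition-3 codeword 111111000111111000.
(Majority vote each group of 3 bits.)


Groups: 111, 111, 000, 111, 111, 000
Majority votes: 110110

110110


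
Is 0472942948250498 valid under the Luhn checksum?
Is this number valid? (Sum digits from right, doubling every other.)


Luhn sum = 83
83 mod 10 = 3

Invalid (Luhn sum mod 10 = 3)


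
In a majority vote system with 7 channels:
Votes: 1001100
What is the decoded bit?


Ones: 3 out of 7
Threshold: 4

0 (3/7 voted 1)


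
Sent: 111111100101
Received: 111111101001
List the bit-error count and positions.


XOR: 000000001100

2 error(s) at position(s): 8, 9


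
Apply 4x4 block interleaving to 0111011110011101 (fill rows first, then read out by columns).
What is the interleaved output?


Matrix:
  0111
  0111
  1001
  1101
Read columns: 0011110111001111

0011110111001111


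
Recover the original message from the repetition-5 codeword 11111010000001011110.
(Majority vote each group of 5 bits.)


Groups: 11111, 01000, 00010, 11110
Majority votes: 1001

1001


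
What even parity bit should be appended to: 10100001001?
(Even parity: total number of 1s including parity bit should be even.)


Number of 1s in data: 4
Parity bit: 0

0


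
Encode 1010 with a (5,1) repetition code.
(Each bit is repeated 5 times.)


Each bit -> 5 copies

11111000001111100000


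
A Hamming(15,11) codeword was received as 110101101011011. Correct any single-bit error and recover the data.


Syndrome = 9: error at position 9

Data: 00110011011 (corrected bit 9)


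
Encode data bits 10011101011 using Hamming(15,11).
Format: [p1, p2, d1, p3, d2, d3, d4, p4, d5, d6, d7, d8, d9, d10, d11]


Parity bits: p1=0, p2=1, p3=0, p4=1

011000111101011


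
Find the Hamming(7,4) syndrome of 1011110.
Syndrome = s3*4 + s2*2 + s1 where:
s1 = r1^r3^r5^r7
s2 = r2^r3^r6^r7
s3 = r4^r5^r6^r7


s1=1, s2=0, s3=1

Syndrome = 5 (error at position 5)


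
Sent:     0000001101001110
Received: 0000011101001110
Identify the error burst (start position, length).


XOR: 0000010000000000

Burst at position 5, length 1


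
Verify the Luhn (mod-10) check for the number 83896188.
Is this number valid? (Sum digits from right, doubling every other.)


Luhn sum = 45
45 mod 10 = 5

Invalid (Luhn sum mod 10 = 5)


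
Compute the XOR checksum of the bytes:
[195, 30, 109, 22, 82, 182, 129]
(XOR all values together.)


XOR chain: 195 ^ 30 ^ 109 ^ 22 ^ 82 ^ 182 ^ 129 = 195

195


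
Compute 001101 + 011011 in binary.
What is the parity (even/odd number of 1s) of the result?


001101 = 13
011011 = 27
Sum = 40 = 101000
1s count = 2

even parity (2 ones in 101000)


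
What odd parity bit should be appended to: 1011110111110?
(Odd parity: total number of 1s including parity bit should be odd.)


Number of 1s in data: 10
Parity bit: 1

1


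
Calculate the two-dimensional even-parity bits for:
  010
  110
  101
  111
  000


Row parities: 10010
Column parities: 110

Row P: 10010, Col P: 110, Corner: 0


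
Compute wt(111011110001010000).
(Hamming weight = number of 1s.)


Counting 1s in 111011110001010000

9


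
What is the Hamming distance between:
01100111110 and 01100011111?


XOR: 00000100001
Count of 1s: 2

2


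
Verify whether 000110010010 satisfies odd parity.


Number of 1s: 4

No, parity error (4 ones)


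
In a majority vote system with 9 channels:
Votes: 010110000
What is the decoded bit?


Ones: 3 out of 9
Threshold: 5

0 (3/9 voted 1)


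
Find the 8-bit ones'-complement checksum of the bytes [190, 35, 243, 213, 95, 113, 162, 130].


Sum = 1181 mod 256 = 157
Complement = 98

98


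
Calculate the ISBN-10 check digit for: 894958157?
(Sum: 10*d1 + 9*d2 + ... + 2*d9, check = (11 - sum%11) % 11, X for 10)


Weighted sum: 359
359 mod 11 = 7

Check digit: 4


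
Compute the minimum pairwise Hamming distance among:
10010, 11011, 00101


Comparing all pairs, minimum distance: 2
Can detect 1 errors, correct 0 errors

2


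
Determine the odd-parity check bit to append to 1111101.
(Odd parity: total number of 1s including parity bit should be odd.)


Number of 1s in data: 6
Parity bit: 1

1


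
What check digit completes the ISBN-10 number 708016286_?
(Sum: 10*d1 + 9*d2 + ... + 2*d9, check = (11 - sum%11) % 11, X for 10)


Weighted sum: 214
214 mod 11 = 5

Check digit: 6


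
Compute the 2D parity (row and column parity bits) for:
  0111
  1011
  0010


Row parities: 111
Column parities: 1110

Row P: 111, Col P: 1110, Corner: 1


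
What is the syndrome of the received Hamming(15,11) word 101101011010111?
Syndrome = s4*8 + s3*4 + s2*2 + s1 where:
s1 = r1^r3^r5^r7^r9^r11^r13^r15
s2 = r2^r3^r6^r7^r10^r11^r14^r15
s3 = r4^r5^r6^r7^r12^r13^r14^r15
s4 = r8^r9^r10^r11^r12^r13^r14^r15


s1=0, s2=1, s3=1, s4=0

Syndrome = 6 (error at position 6)


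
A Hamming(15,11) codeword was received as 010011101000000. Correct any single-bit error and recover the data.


Syndrome = 15: error at position 15

Data: 01111000001 (corrected bit 15)


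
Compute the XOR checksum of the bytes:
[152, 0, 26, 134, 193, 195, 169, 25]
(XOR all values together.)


XOR chain: 152 ^ 0 ^ 26 ^ 134 ^ 193 ^ 195 ^ 169 ^ 25 = 182

182


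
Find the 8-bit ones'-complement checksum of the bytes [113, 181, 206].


Sum = 500 mod 256 = 244
Complement = 11

11


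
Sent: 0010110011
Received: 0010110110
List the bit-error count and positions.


XOR: 0000000101

2 error(s) at position(s): 7, 9


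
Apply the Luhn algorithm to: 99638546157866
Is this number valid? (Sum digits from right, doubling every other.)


Luhn sum = 79
79 mod 10 = 9

Invalid (Luhn sum mod 10 = 9)


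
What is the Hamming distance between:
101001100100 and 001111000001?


XOR: 100110100101
Count of 1s: 6

6


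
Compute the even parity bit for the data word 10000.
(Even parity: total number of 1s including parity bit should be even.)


Number of 1s in data: 1
Parity bit: 1

1
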